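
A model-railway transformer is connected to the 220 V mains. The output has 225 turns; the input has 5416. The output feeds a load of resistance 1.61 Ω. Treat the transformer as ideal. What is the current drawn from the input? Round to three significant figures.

V_out = V_in × N_out/N_in = 220 × 225/5416 = 9.1396 V.
I_out = V_out/R = 9.1396/1.61 = 5.6768 A.
For an ideal transformer I_in N_in = I_out N_out, so I_in = 5.6768 × 225/5416 = 0.236 A.

I_in ≈ 0.236 A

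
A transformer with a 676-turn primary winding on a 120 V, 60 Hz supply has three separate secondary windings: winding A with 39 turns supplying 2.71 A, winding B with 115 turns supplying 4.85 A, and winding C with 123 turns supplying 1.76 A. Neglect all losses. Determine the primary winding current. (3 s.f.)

V_A = 120 × 39/676 = 6.9231 V; V_B = 120 × 115/676 = 20.414 V; V_C = 120 × 123/676 = 21.834 V.
P_out = V_A I_A + V_B I_B + V_C I_C = 6.9231×2.71 + 20.414×4.85 + 21.834×1.76 = 18.762 + 99.009 + 38.428 = 156.20 W.
Ideal ⇒ P_in = P_out, so I_p = P_out/V_p = 156.20/120 = 1.30 A.

I_p ≈ 1.30 A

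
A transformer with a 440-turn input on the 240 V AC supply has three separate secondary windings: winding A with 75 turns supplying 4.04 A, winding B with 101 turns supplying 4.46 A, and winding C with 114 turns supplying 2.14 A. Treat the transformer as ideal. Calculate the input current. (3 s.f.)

I_in ≈ 2.27 A

V_A = 240 × 75/440 = 40.909 V; V_B = 240 × 101/440 = 55.091 V; V_C = 240 × 114/440 = 62.182 V.
P_out = V_A I_A + V_B I_B + V_C I_C = 40.909×4.04 + 55.091×4.46 + 62.182×2.14 = 165.27 + 245.71 + 133.07 = 544.05 W.
Ideal ⇒ P_in = P_out, so I_in = P_out/V_in = 544.05/240 = 2.27 A.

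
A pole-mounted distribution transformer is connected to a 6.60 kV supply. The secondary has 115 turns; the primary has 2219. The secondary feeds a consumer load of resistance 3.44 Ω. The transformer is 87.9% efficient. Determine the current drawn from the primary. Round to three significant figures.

I_p ≈ 5.86 A

V_s = 6600 × 115/2219 = 342.05 V.
I_s = V_s/R = 342.05/3.44 = 99.432 A.
P_out = V_s I_s = 342.05 × 99.432 = 34010 W.
P_in = P_out/η = 34010/0.879 = 38692 W.
I_p = P_in/V_p = 38692/6600 = 5.86 A.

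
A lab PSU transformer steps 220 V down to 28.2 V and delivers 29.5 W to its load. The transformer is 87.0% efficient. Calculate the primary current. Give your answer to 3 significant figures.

P_in = P_out/η = 29.5/0.870 = 33.908 W.
I_p = P_in/V_p = 33.908/220 = 0.154 A.

I_p ≈ 0.154 A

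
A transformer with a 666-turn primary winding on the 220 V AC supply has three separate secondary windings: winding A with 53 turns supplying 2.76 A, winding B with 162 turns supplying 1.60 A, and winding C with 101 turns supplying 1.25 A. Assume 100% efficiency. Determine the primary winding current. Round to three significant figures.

V_A = 220 × 53/666 = 17.508 V; V_B = 220 × 162/666 = 53.514 V; V_C = 220 × 101/666 = 33.363 V.
P_out = V_A I_A + V_B I_B + V_C I_C = 17.508×2.76 + 53.514×1.60 + 33.363×1.25 = 48.321 + 85.622 + 41.704 = 175.65 W.
Ideal ⇒ P_in = P_out, so I_p = P_out/V_p = 175.65/220 = 0.798 A.

I_p ≈ 0.798 A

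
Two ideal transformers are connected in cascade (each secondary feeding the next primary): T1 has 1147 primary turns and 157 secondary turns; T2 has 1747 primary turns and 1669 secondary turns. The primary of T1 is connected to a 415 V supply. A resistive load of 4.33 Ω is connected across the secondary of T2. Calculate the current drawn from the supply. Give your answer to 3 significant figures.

Secondary of T1: V = 415.00 × 157/1147 = 56.805 V.
Secondary of T2: V = 56.805 × 1669/1747 = 54.268 V.
I_load = 54.268/4.33 = 12.533 A, so P_out = 54.268 × 12.533 = 680.15 W.
All ideal ⇒ P_in = P_out, so I_supply = 680.15/415 = 1.64 A.

I_supply ≈ 1.64 A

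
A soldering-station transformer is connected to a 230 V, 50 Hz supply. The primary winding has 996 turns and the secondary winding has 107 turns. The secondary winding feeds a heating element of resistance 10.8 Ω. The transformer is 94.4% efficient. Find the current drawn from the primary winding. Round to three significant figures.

I_p ≈ 0.260 A

V_s = 230 × 107/996 = 24.709 V.
I_s = V_s/R = 24.709/10.8 = 2.2879 A.
P_out = V_s I_s = 24.709 × 2.2879 = 56.530 W.
P_in = P_out/η = 56.530/0.944 = 59.884 W.
I_p = P_in/V_p = 59.884/230 = 0.260 A.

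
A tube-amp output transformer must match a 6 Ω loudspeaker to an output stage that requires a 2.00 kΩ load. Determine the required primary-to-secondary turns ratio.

Z_p/Z_s = (N_p/N_s)², so N_p/N_s = √(2000/6) = √333 = 18.3.

N_p/N_s ≈ 18.3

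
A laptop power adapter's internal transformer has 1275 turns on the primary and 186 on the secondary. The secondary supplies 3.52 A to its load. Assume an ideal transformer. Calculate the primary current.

For an ideal transformer I_p/I_s = N_s/N_p, so I_p = 3.52 × 186/1275 = 0.514 A.

I_p ≈ 0.514 A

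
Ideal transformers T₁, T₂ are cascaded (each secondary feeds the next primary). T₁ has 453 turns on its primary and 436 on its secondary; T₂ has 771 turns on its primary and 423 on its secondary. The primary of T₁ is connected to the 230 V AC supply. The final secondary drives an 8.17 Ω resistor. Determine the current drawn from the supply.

I_supply ≈ 7.85 A

After T₁: V = 230.00 × 436/453 = 221.37 V.
After T₂: V = 221.37 × 423/771 = 121.45 V.
I_load = 121.45/8.17 = 14.866 A, so P_out = 121.45 × 14.866 = 1805.4 W.
All ideal ⇒ P_in = P_out, so I_supply = 1805.4/230 = 7.85 A.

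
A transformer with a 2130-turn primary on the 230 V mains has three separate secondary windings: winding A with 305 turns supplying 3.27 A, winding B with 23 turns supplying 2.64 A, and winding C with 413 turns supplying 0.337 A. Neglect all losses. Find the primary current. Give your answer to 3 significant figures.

V_A = 230 × 305/2130 = 32.934 V; V_B = 230 × 23/2130 = 2.4836 V; V_C = 230 × 413/2130 = 44.596 V.
P_out = V_A I_A + V_B I_B + V_C I_C = 32.934×3.27 + 2.4836×2.64 + 44.596×0.337 = 107.70 + 6.5566 + 15.029 = 129.28 W.
Ideal ⇒ P_in = P_out, so I_p = P_out/V_p = 129.28/230 = 0.562 A.

I_p ≈ 0.562 A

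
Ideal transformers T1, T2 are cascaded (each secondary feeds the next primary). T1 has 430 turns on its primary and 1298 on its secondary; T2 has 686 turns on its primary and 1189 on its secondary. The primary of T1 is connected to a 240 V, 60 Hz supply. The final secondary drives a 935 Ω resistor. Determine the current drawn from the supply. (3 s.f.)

Secondary of T1: V = 240.00 × 1298/430 = 724.47 V.
Secondary of T2: V = 724.47 × 1189/686 = 1255.7 V.
I_load = 1255.7/935 = 1.3430 A, so P_out = 1255.7 × 1.3430 = 1686.3 W.
All ideal ⇒ P_in = P_out, so I_supply = 1686.3/240 = 7.03 A.

I_supply ≈ 7.03 A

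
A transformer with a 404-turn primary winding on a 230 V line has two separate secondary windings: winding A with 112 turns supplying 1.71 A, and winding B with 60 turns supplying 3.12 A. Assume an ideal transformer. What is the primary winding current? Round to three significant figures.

I_p ≈ 0.937 A

V_A = 230 × 112/404 = 63.762 V; V_B = 230 × 60/404 = 34.158 V.
P_out = V_A I_A + V_B I_B = 63.762×1.71 + 34.158×3.12 = 109.03 + 106.57 = 215.61 W.
Ideal ⇒ P_in = P_out, so I_p = P_out/V_p = 215.61/230 = 0.937 A.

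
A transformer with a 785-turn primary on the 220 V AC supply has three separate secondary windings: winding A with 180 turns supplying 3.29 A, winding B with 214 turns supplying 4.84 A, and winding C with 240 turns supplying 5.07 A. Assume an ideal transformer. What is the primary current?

I_p ≈ 3.62 A

V_A = 220 × 180/785 = 50.446 V; V_B = 220 × 214/785 = 59.975 V; V_C = 220 × 240/785 = 67.261 V.
P_out = V_A I_A + V_B I_B + V_C I_C = 50.446×3.29 + 59.975×4.84 + 67.261×5.07 = 165.97 + 290.28 + 341.01 = 797.26 W.
Ideal ⇒ P_in = P_out, so I_p = P_out/V_p = 797.26/220 = 3.62 A.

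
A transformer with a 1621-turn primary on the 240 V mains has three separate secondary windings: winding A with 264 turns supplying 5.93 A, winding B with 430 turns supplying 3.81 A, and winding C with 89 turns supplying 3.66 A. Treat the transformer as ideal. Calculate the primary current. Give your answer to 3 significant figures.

I_p ≈ 2.18 A

V_A = 240 × 264/1621 = 39.087 V; V_B = 240 × 430/1621 = 63.664 V; V_C = 240 × 89/1621 = 13.177 V.
P_out = V_A I_A + V_B I_B + V_C I_C = 39.087×5.93 + 63.664×3.81 + 13.177×3.66 = 231.79 + 242.56 + 48.228 = 522.58 W.
Ideal ⇒ P_in = P_out, so I_p = P_out/V_p = 522.58/240 = 2.18 A.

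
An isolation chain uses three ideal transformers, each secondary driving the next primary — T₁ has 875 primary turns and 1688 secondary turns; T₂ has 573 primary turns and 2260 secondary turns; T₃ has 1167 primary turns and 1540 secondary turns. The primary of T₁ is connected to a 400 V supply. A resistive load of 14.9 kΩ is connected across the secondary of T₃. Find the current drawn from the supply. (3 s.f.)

I_supply ≈ 2.71 A

After T₁: V = 400.00 × 1688/875 = 771.66 V.
After T₂: V = 771.66 × 2260/573 = 3043.5 V.
After T₃: V = 3043.5 × 1540/1167 = 4016.3 V.
I_load = 4016.3/14900 = 0.26955 A, so P_out = 4016.3 × 0.26955 = 1082.6 W.
All ideal ⇒ P_in = P_out, so I_supply = 1082.6/400 = 2.71 A.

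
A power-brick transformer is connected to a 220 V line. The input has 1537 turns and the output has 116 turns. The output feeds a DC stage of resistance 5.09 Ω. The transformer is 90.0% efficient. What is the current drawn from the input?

I_in ≈ 0.274 A

V_out = 220 × 116/1537 = 16.604 V.
I_out = V_out/R = 16.604/5.09 = 3.2620 A.
P_out = V_out I_out = 16.604 × 3.2620 = 54.162 W.
P_in = P_out/η = 54.162/0.900 = 60.180 W.
I_in = P_in/V_in = 60.180/220 = 0.274 A.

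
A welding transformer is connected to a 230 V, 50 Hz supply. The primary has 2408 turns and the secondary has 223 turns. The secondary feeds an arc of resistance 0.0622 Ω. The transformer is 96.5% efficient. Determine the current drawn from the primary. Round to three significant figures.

I_p ≈ 32.9 A

V_s = 230 × 223/2408 = 21.300 V.
I_s = V_s/R = 21.300/0.0622 = 342.44 A.
P_out = V_s I_s = 21.300 × 342.44 = 7293.9 W.
P_in = P_out/η = 7293.9/0.965 = 7558.5 W.
I_p = P_in/V_p = 7558.5/230 = 32.9 A.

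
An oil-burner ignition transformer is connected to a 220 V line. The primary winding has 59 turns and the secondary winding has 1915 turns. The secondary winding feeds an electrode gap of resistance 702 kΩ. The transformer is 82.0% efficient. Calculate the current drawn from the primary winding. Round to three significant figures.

I_p ≈ 0.403 A

V_s = 220 × 1915/59 = 7140.7 V.
I_s = V_s/R = 7140.7/702000 = 0.010172 A.
P_out = V_s I_s = 7140.7 × 0.010172 = 72.634 W.
P_in = P_out/η = 72.634/0.820 = 88.578 W.
I_p = P_in/V_p = 88.578/220 = 0.403 A.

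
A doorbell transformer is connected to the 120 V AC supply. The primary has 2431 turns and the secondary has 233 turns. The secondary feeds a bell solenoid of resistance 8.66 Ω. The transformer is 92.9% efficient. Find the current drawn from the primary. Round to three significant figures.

V_s = 120 × 233/2431 = 11.501 V.
I_s = V_s/R = 11.501/8.66 = 1.3281 A.
P_out = V_s I_s = 11.501 × 1.3281 = 15.275 W.
P_in = P_out/η = 15.275/0.929 = 16.443 W.
I_p = P_in/V_p = 16.443/120 = 0.137 A.

I_p ≈ 0.137 A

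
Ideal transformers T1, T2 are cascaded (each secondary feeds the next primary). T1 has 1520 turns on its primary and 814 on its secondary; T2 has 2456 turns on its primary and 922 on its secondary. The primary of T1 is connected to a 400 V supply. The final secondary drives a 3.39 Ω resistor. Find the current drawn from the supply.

After T1: V = 400.00 × 814/1520 = 214.21 V.
After T2: V = 214.21 × 922/2456 = 80.416 V.
I_load = 80.416/3.39 = 23.722 A, so P_out = 80.416 × 23.722 = 1907.6 W.
All ideal ⇒ P_in = P_out, so I_supply = 1907.6/400 = 4.77 A.

I_supply ≈ 4.77 A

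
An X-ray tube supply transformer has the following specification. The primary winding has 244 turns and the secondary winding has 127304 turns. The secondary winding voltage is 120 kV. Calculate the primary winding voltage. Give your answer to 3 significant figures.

V_p ≈ 230 V

V_p/V_s = N_p/N_s, so V_p = 120000 × 244/127304 = 230 V.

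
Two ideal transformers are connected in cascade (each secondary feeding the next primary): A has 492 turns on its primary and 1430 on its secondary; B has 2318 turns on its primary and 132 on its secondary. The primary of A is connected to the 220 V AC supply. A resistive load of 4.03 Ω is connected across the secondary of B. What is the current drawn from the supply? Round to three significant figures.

Secondary of A: V = 220.00 × 1430/492 = 639.43 V.
Secondary of B: V = 639.43 × 132/2318 = 36.413 V.
I_load = 36.413/4.03 = 9.0354 A, so P_out = 36.413 × 9.0354 = 329.01 W.
All ideal ⇒ P_in = P_out, so I_supply = 329.01/220 = 1.50 A.

I_supply ≈ 1.50 A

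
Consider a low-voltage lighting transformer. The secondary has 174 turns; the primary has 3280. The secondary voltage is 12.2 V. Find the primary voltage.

V_p ≈ 230 V

V_p/V_s = N_p/N_s, so V_p = 12.2 × 3280/174 = 230 V.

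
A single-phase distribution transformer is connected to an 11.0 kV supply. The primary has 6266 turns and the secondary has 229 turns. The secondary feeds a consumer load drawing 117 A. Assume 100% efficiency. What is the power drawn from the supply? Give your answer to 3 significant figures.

P ≈ 47000 W

I_p = I_s × N_s/N_p = 117 × 229/6266 = 4.2759 A.
P = V_p I_p = 11000 × 4.2759 = 47000 W.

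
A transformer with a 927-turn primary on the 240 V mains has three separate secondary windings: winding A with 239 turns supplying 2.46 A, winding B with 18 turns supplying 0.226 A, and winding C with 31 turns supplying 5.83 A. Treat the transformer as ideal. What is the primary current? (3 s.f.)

I_p ≈ 0.834 A

V_A = 240 × 239/927 = 61.877 V; V_B = 240 × 18/927 = 4.6602 V; V_C = 240 × 31/927 = 8.0259 V.
P_out = V_A I_A + V_B I_B + V_C I_C = 61.877×2.46 + 4.6602×0.226 + 8.0259×5.83 = 152.22 + 1.0532 + 46.791 = 200.06 W.
Ideal ⇒ P_in = P_out, so I_p = P_out/V_p = 200.06/240 = 0.834 A.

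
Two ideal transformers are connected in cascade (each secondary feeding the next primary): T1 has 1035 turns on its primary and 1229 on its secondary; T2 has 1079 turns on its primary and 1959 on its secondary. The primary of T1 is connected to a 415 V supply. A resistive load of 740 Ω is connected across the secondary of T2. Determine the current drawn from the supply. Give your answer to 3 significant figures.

I_supply ≈ 2.61 A

Secondary of T1: V = 415.00 × 1229/1035 = 492.79 V.
Secondary of T2: V = 492.79 × 1959/1079 = 894.69 V.
I_load = 894.69/740 = 1.2090 A, so P_out = 894.69 × 1.2090 = 1081.7 W.
All ideal ⇒ P_in = P_out, so I_supply = 1081.7/415 = 2.61 A.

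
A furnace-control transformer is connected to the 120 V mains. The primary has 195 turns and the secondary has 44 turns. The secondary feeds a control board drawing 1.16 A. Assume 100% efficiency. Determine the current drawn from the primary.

For an ideal transformer I_p N_p = I_s N_s, so I_p = 1.16 × 44/195 = 0.262 A.

I_p ≈ 0.262 A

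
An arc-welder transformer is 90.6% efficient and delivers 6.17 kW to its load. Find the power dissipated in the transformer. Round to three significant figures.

P_loss ≈ 640 W

P_in = P_out/η = 6170/0.906 = 6810.15 W.
P_loss = P_in − P_out = 6810.15 − 6170 = 640 W.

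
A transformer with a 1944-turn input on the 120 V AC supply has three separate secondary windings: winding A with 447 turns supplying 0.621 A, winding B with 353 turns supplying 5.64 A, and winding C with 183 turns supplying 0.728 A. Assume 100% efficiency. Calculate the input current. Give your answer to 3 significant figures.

I_in ≈ 1.24 A

V_A = 120 × 447/1944 = 27.593 V; V_B = 120 × 353/1944 = 21.790 V; V_C = 120 × 183/1944 = 11.296 V.
P_out = V_A I_A + V_B I_B + V_C I_C = 27.593×0.621 + 21.790×5.64 + 11.296×0.728 = 17.135 + 122.90 + 8.2237 = 148.25 W.
Ideal ⇒ P_in = P_out, so I_in = P_out/V_in = 148.25/120 = 1.24 A.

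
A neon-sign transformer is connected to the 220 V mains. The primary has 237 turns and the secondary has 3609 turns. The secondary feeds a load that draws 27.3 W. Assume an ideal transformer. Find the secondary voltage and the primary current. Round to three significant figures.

V_s = V_p × N_s/N_p = 220 × 3609/237 = 3350.1 V.
I_s = P/V_s = 27.3/3350.1 = 0.0081489 A.
I_p = I_s × N_s/N_p = 0.0081489 × 3609/237 = 0.124 A.

V_s ≈ 3350 V, I_p ≈ 0.124 A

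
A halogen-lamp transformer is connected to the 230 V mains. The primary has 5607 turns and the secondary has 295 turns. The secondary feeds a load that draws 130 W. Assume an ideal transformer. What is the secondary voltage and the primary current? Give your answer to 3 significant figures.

V_s ≈ 12.1 V, I_p ≈ 0.565 A

V_s = V_p × N_s/N_p = 230 × 295/5607 = 12.101 V.
I_s = P/V_s = 130/12.101 = 10.743 A.
I_p = I_s × N_s/N_p = 10.743 × 295/5607 = 0.565 A.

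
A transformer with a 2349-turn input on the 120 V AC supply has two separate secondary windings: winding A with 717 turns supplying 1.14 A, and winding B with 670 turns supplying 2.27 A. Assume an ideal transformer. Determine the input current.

V_A = 120 × 717/2349 = 36.628 V; V_B = 120 × 670/2349 = 34.227 V.
P_out = V_A I_A + V_B I_B = 36.628×1.14 + 34.227×2.27 = 41.756 + 77.696 = 119.45 W.
Ideal ⇒ P_in = P_out, so I_in = P_out/V_in = 119.45/120 = 0.995 A.

I_in ≈ 0.995 A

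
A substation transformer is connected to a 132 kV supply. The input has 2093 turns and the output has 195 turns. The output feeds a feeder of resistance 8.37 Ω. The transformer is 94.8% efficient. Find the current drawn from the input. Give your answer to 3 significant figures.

V_out = 132000 × 195/2093 = 12298 V.
I_out = V_out/R = 12298/8.37 = 1469.3 A.
P_out = V_out I_out = 12298 × 1469.3 = 1.8070×10^7 W.
P_in = P_out/η = 1.8070×10^7/0.948 = 1.9061×10^7 W.
I_in = P_in/V_in = 1.9061×10^7/132000 = 144 A.

I_in ≈ 144 A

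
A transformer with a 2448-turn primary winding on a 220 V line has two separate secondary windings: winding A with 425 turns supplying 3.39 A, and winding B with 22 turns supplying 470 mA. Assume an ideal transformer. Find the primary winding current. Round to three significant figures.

I_p ≈ 0.593 A

V_A = 220 × 425/2448 = 38.194 V; V_B = 220 × 22/2448 = 1.9771 V.
P_out = V_A I_A + V_B I_B = 38.194×3.39 + 1.9771×0.470 = 129.48 + 0.92925 = 130.41 W.
Ideal ⇒ P_in = P_out, so I_p = P_out/V_p = 130.41/220 = 0.593 A.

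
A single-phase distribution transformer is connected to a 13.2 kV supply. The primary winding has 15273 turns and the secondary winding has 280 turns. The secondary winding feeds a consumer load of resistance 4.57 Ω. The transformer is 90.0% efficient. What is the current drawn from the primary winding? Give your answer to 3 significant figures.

I_p ≈ 1.08 A

V_s = 13200 × 280/15273 = 242.00 V.
I_s = V_s/R = 242.00/4.57 = 52.953 A.
P_out = V_s I_s = 242.00 × 52.953 = 12814 W.
P_in = P_out/η = 12814/0.900 = 14238 W.
I_p = P_in/V_p = 14238/13200 = 1.08 A.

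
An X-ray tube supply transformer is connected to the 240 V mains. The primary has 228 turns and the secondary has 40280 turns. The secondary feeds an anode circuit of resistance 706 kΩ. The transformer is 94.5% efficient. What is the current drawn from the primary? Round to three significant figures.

I_p ≈ 11.2 A

V_s = 240 × 40280/228 = 42400 V.
I_s = V_s/R = 42400/706000 = 0.060057 A.
P_out = V_s I_s = 42400 × 0.060057 = 2546.4 W.
P_in = P_out/η = 2546.4/0.945 = 2694.6 W.
I_p = P_in/V_p = 2694.6/240 = 11.2 A.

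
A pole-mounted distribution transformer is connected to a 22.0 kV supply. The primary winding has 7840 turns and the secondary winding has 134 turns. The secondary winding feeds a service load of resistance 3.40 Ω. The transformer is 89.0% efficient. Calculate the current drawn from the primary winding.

V_s = 22000 × 134/7840 = 376.02 V.
I_s = V_s/R = 376.02/3.40 = 110.59 A.
P_out = V_s I_s = 376.02 × 110.59 = 41586 W.
P_in = P_out/η = 41586/0.890 = 46725 W.
I_p = P_in/V_p = 46725/22000 = 2.12 A.

I_p ≈ 2.12 A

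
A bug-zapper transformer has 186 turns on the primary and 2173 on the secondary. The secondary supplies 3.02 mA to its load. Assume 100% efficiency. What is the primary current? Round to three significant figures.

For an ideal transformer I_p/I_s = N_s/N_p, so I_p = 0.00302 × 2173/186 = 0.0353 A.

I_p ≈ 0.0353 A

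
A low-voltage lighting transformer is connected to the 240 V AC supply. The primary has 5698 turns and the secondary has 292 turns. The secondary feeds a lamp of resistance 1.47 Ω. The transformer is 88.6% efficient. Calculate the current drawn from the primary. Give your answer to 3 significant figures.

V_s = 240 × 292/5698 = 12.299 V.
I_s = V_s/R = 12.299/1.47 = 8.3667 A.
P_out = V_s I_s = 12.299 × 8.3667 = 102.90 W.
P_in = P_out/η = 102.90/0.886 = 116.14 W.
I_p = P_in/V_p = 116.14/240 = 0.484 A.

I_p ≈ 0.484 A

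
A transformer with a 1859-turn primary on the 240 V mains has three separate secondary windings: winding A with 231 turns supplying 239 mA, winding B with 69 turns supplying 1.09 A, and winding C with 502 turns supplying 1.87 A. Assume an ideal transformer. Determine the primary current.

V_A = 240 × 231/1859 = 29.822 V; V_B = 240 × 69/1859 = 8.9080 V; V_C = 240 × 502/1859 = 64.809 V.
P_out = V_A I_A + V_B I_B + V_C I_C = 29.822×0.239 + 8.9080×1.09 + 64.809×1.87 = 7.1276 + 9.7097 + 121.19 = 138.03 W.
Ideal ⇒ P_in = P_out, so I_p = P_out/V_p = 138.03/240 = 0.575 A.

I_p ≈ 0.575 A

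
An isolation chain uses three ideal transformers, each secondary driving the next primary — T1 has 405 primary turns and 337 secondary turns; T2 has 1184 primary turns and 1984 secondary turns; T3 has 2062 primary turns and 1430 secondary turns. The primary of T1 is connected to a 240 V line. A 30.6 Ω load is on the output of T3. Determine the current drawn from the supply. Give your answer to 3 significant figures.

I_supply ≈ 7.33 A

Secondary of T1: V = 240.00 × 337/405 = 199.70 V.
Secondary of T2: V = 199.70 × 1984/1184 = 334.64 V.
Secondary of T3: V = 334.64 × 1430/2062 = 232.07 V.
I_load = 232.07/30.6 = 7.5841 A, so P_out = 232.07 × 7.5841 = 1760.1 W.
All ideal ⇒ P_in = P_out, so I_supply = 1760.1/240 = 7.33 A.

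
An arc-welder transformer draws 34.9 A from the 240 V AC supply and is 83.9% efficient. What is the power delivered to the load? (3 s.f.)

P_in = V_in I_in = 240 × 34.9 = 8376.0 W.
P_out = η P_in = 0.839 × 8376.0 = 7030 W.

P_out ≈ 7030 W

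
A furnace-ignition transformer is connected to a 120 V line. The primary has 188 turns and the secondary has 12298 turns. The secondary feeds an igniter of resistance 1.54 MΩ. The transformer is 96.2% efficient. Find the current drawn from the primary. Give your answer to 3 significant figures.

V_s = 120 × 12298/188 = 7849.8 V.
I_s = V_s/R = 7849.8/(1.54×10^6) = 0.0050973 A.
P_out = V_s I_s = 7849.8 × 0.0050973 = 40.012 W.
P_in = P_out/η = 40.012/0.962 = 41.593 W.
I_p = P_in/V_p = 41.593/120 = 0.347 A.

I_p ≈ 0.347 A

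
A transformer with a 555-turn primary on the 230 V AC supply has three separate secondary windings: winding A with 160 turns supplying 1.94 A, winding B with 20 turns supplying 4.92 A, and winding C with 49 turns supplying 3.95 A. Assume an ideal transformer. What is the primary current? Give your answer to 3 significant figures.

I_p ≈ 1.09 A

V_A = 230 × 160/555 = 66.306 V; V_B = 230 × 20/555 = 8.2883 V; V_C = 230 × 49/555 = 20.306 V.
P_out = V_A I_A + V_B I_B + V_C I_C = 66.306×1.94 + 8.2883×4.92 + 20.306×3.95 = 128.63 + 40.778 + 80.210 = 249.62 W.
Ideal ⇒ P_in = P_out, so I_p = P_out/V_p = 249.62/230 = 1.09 A.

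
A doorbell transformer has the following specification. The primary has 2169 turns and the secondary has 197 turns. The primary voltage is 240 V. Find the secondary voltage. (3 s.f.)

V_s ≈ 21.8 V

V_s/V_p = N_s/N_p, so V_s = 240 × 197/2169 = 21.8 V.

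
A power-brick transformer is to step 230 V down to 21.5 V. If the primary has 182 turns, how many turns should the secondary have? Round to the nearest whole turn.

N_s = 17 turns

N_s/N_p = V_s/V_p, so N_s = 182 × 21.5/230 = 17.0 ≈ 17 turns.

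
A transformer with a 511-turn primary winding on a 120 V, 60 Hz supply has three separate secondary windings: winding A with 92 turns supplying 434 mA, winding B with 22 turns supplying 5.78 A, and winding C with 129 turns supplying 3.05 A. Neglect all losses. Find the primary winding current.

I_p ≈ 1.10 A

V_A = 120 × 92/511 = 21.605 V; V_B = 120 × 22/511 = 5.1663 V; V_C = 120 × 129/511 = 30.294 V.
P_out = V_A I_A + V_B I_B + V_C I_C = 21.605×0.434 + 5.1663×5.78 + 30.294×3.05 = 9.3764 + 29.861 + 92.395 = 131.63 W.
Ideal ⇒ P_in = P_out, so I_p = P_out/V_p = 131.63/120 = 1.10 A.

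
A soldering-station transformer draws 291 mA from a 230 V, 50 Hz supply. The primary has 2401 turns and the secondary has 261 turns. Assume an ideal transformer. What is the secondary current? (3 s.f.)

I_s/I_p = N_p/N_s, so I_s = 0.291 × 2401/261 = 2.68 A.

I_s ≈ 2.68 A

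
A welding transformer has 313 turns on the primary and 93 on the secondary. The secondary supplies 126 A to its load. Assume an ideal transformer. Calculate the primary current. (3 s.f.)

For an ideal transformer I_p/I_s = N_s/N_p, so I_p = 126 × 93/313 = 37.4 A.

I_p ≈ 37.4 A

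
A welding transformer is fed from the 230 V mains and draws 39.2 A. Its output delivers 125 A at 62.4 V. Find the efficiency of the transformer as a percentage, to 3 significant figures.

η ≈ 86.5%

P_in = 230 × 39.2 = 9016.00 W.
P_out = 62.4 × 125 = 7800.00 W.
η = P_out/P_in = 7800.00/9016.00 = 0.865.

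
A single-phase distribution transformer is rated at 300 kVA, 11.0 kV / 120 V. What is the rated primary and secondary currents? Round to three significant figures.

I_p = S/V_p = 300000/11000 = 27.3 A.
I_s = S/V_s = 300000/120 = 2500 A.

I_p ≈ 27.3 A, I_s ≈ 2500 A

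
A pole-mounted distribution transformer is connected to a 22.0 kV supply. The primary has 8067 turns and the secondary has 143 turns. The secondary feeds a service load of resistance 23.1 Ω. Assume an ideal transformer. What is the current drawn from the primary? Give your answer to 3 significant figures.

V_s = V_p × N_s/N_p = 22000 × 143/8067 = 389.98 V.
I_s = V_s/R = 389.98/23.1 = 16.882 A.
For an ideal transformer I_p N_p = I_s N_s, so I_p = 16.882 × 143/8067 = 0.299 A.

I_p ≈ 0.299 A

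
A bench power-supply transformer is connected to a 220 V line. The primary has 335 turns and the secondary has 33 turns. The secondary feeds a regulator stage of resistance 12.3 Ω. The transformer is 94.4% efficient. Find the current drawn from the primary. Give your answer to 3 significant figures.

V_s = 220 × 33/335 = 21.672 V.
I_s = V_s/R = 21.672/12.3 = 1.7619 A.
P_out = V_s I_s = 21.672 × 1.7619 = 38.184 W.
P_in = P_out/η = 38.184/0.944 = 40.449 W.
I_p = P_in/V_p = 40.449/220 = 0.184 A.

I_p ≈ 0.184 A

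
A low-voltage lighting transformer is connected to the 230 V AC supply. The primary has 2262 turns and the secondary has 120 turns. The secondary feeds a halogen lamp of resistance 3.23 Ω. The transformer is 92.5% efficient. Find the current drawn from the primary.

I_p ≈ 0.217 A

V_s = 230 × 120/2262 = 12.202 V.
I_s = V_s/R = 12.202/3.23 = 3.7776 A.
P_out = V_s I_s = 12.202 × 3.7776 = 46.093 W.
P_in = P_out/η = 46.093/0.925 = 49.830 W.
I_p = P_in/V_p = 49.830/230 = 0.217 A.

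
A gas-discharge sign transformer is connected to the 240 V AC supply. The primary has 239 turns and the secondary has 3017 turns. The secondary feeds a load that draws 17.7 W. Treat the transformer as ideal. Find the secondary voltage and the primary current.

V_s ≈ 3030 V, I_p ≈ 0.0737 A

V_s = V_p × N_s/N_p = 240 × 3017/239 = 3029.6 V.
I_s = P/V_s = 17.7/3029.6 = 0.0058423 A.
I_p = I_s × N_s/N_p = 0.0058423 × 3017/239 = 0.0737 A.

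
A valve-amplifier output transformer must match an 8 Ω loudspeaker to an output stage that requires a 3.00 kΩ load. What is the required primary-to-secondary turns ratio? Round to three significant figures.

N_p/N_s ≈ 19.4

Z_p/Z_s = (N_p/N_s)², so N_p/N_s = √(3000/8) = √375 = 19.4.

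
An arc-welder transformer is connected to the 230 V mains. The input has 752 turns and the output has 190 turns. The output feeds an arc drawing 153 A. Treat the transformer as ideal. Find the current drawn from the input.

I_in ≈ 38.7 A

For an ideal transformer I_in N_in = I_out N_out, so I_in = 153 × 190/752 = 38.7 A.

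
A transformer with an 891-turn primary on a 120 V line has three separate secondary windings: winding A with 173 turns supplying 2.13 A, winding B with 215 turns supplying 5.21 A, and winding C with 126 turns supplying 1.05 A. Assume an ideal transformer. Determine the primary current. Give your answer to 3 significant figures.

I_p ≈ 1.82 A

V_A = 120 × 173/891 = 23.300 V; V_B = 120 × 215/891 = 28.956 V; V_C = 120 × 126/891 = 16.970 V.
P_out = V_A I_A + V_B I_B + V_C I_C = 23.300×2.13 + 28.956×5.21 + 16.970×1.05 = 49.628 + 150.86 + 17.818 = 218.31 W.
Ideal ⇒ P_in = P_out, so I_p = P_out/V_p = 218.31/120 = 1.82 A.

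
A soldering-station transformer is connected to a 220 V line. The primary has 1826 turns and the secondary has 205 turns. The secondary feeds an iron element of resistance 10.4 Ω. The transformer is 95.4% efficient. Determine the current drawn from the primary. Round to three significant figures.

I_p ≈ 0.279 A

V_s = 220 × 205/1826 = 24.699 V.
I_s = V_s/R = 24.699/10.4 = 2.3749 A.
P_out = V_s I_s = 24.699 × 2.3749 = 58.657 W.
P_in = P_out/η = 58.657/0.954 = 61.485 W.
I_p = P_in/V_p = 61.485/220 = 0.279 A.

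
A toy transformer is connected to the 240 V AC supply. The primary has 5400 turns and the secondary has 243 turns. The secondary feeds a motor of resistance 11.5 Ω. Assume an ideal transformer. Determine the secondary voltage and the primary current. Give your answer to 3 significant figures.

V_s ≈ 10.8 V, I_p ≈ 0.0423 A

V_s = V_p × N_s/N_p = 240 × 243/5400 = 10.800 V.
I_s = V_s/R = 10.800/11.5 = 0.93913 A.
I_p = I_s × N_s/N_p = 0.93913 × 243/5400 = 0.0423 A.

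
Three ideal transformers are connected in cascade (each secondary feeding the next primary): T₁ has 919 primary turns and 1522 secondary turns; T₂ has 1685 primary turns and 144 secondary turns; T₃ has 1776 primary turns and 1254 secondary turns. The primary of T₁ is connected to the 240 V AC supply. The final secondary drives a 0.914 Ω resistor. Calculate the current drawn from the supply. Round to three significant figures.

I_supply ≈ 2.62 A

After T₁: V = 240.00 × 1522/919 = 397.48 V.
After T₂: V = 397.48 × 144/1685 = 33.968 V.
After T₃: V = 33.968 × 1254/1776 = 23.984 V.
I_load = 23.984/0.914 = 26.241 A, so P_out = 23.984 × 26.241 = 629.37 W.
All ideal ⇒ P_in = P_out, so I_supply = 629.37/240 = 2.62 A.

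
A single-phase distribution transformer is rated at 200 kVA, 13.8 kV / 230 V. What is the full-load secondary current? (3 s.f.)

I_s ≈ 870 A

I_s = S/V_s = 200000/230 = 870 A.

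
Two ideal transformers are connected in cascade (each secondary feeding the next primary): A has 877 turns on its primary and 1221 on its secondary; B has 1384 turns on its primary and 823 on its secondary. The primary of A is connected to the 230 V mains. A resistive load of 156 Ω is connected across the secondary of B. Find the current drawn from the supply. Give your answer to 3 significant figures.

I_supply ≈ 1.01 A

After A: V = 230.00 × 1221/877 = 320.22 V.
After B: V = 320.22 × 823/1384 = 190.42 V.
I_load = 190.42/156 = 1.2206 A, so P_out = 190.42 × 1.2206 = 232.43 W.
All ideal ⇒ P_in = P_out, so I_supply = 232.43/230 = 1.01 A.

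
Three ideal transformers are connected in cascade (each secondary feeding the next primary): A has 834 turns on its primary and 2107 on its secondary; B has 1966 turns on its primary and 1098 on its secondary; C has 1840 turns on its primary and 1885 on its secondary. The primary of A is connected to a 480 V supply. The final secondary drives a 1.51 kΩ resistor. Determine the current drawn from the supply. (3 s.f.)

I_supply ≈ 0.664 A

After A: V = 480.00 × 2107/834 = 1212.7 V.
After B: V = 1212.7 × 1098/1966 = 677.26 V.
After C: V = 677.26 × 1885/1840 = 693.83 V.
I_load = 693.83/1510 = 0.45949 A, so P_out = 693.83 × 0.45949 = 318.81 W.
All ideal ⇒ P_in = P_out, so I_supply = 318.81/480 = 0.664 A.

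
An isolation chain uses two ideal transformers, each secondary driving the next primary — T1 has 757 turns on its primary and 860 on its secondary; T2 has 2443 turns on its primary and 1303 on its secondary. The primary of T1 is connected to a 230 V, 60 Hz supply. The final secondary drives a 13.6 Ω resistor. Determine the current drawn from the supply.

I_supply ≈ 6.21 A

Secondary of T1: V = 230.00 × 860/757 = 261.29 V.
Secondary of T2: V = 261.29 × 1303/2443 = 139.36 V.
I_load = 139.36/13.6 = 10.247 A, so P_out = 139.36 × 10.247 = 1428.1 W.
All ideal ⇒ P_in = P_out, so I_supply = 1428.1/230 = 6.21 A.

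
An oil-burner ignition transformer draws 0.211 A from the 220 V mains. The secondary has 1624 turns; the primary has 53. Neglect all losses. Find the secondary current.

I_s/I_p = N_p/N_s, so I_s = 0.211 × 53/1624 = 0.00689 A.

I_s ≈ 0.00689 A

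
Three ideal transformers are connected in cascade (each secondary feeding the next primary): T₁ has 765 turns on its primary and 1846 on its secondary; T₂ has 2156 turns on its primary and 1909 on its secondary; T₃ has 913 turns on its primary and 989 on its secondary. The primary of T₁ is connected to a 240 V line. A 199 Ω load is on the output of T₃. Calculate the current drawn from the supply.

I_supply ≈ 6.46 A

After T₁: V = 240.00 × 1846/765 = 579.14 V.
After T₂: V = 579.14 × 1909/2156 = 512.79 V.
After T₃: V = 512.79 × 989/913 = 555.47 V.
I_load = 555.47/199 = 2.7913 A, so P_out = 555.47 × 2.7913 = 1550.5 W.
All ideal ⇒ P_in = P_out, so I_supply = 1550.5/240 = 6.46 A.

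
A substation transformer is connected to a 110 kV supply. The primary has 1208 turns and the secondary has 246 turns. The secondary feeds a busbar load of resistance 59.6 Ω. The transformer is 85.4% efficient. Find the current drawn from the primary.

I_p ≈ 89.6 A

V_s = 110000 × 246/1208 = 22401 V.
I_s = V_s/R = 22401/59.6 = 375.85 A.
P_out = V_s I_s = 22401 × 375.85 = 8.4193×10^6 W.
P_in = P_out/η = 8.4193×10^6/0.854 = 9.8587×10^6 W.
I_p = P_in/V_p = 9.8587×10^6/110000 = 89.6 A.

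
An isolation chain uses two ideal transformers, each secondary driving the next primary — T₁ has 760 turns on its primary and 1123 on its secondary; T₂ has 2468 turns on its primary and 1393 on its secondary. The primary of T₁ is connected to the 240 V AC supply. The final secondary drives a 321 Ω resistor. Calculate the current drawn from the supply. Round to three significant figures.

I_supply ≈ 0.520 A

After T₁: V = 240.00 × 1123/760 = 354.63 V.
After T₂: V = 354.63 × 1393/2468 = 200.16 V.
I_load = 200.16/321 = 0.62356 A, so P_out = 200.16 × 0.62356 = 124.81 W.
All ideal ⇒ P_in = P_out, so I_supply = 124.81/240 = 0.520 A.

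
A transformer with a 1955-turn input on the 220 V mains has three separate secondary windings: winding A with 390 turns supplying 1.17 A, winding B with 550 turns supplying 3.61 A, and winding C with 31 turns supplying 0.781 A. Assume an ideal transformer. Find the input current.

V_A = 220 × 390/1955 = 43.887 V; V_B = 220 × 550/1955 = 61.893 V; V_C = 220 × 31/1955 = 3.4885 V.
P_out = V_A I_A + V_B I_B + V_C I_C = 43.887×1.17 + 61.893×3.61 + 3.4885×0.781 = 51.348 + 223.43 + 2.7245 = 277.51 W.
Ideal ⇒ P_in = P_out, so I_in = P_out/V_in = 277.51/220 = 1.26 A.

I_in ≈ 1.26 A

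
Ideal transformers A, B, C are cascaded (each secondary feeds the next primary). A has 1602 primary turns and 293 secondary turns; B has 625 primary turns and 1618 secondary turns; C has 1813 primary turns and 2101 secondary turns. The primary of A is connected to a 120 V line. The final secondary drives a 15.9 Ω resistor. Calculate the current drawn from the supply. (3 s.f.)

I_supply ≈ 2.27 A

After A: V = 120.00 × 293/1602 = 21.948 V.
After B: V = 21.948 × 1618/625 = 56.818 V.
After C: V = 56.818 × 2101/1813 = 65.844 V.
I_load = 65.844/15.9 = 4.1411 A, so P_out = 65.844 × 4.1411 = 272.66 W.
All ideal ⇒ P_in = P_out, so I_supply = 272.66/120 = 2.27 A.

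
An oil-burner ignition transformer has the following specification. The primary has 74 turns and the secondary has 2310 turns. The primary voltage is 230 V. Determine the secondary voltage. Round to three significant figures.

V_s/V_p = N_s/N_p, so V_s = 230 × 2310/74 = 7180 V.

V_s ≈ 7180 V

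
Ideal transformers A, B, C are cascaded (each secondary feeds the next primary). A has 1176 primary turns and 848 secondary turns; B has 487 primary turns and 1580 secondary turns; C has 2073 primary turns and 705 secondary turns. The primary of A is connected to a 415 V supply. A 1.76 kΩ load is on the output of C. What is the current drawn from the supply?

I_supply ≈ 0.149 A

Secondary of A: V = 415.00 × 848/1176 = 299.25 V.
Secondary of B: V = 299.25 × 1580/487 = 970.88 V.
Secondary of C: V = 970.88 × 705/2073 = 330.18 V.
I_load = 330.18/1760 = 0.18760 A, so P_out = 330.18 × 0.18760 = 61.944 W.
All ideal ⇒ P_in = P_out, so I_supply = 61.944/415 = 0.149 A.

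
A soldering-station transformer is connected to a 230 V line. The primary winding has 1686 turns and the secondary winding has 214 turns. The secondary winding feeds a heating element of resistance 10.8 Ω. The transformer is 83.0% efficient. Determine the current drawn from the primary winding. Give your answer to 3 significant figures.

I_p ≈ 0.413 A

V_s = 230 × 214/1686 = 29.193 V.
I_s = V_s/R = 29.193/10.8 = 2.7031 A.
P_out = V_s I_s = 29.193 × 2.7031 = 78.912 W.
P_in = P_out/η = 78.912/0.830 = 95.075 W.
I_p = P_in/V_p = 95.075/230 = 0.413 A.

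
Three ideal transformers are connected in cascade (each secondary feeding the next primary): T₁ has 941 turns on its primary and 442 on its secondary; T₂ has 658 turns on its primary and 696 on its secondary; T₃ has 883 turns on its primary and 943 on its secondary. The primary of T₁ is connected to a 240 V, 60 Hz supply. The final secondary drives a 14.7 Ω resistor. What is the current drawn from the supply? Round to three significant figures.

I_supply ≈ 4.60 A

After T₁: V = 240.00 × 442/941 = 112.73 V.
After T₂: V = 112.73 × 696/658 = 119.24 V.
After T₃: V = 119.24 × 943/883 = 127.34 V.
I_load = 127.34/14.7 = 8.6629 A, so P_out = 127.34 × 8.6629 = 1103.2 W.
All ideal ⇒ P_in = P_out, so I_supply = 1103.2/240 = 4.60 A.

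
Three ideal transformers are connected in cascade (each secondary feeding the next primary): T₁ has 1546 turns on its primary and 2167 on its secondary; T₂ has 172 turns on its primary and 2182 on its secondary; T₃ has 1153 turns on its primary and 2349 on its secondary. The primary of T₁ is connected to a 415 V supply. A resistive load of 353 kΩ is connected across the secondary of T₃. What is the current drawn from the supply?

I_supply ≈ 1.54 A

After T₁: V = 415.00 × 2167/1546 = 581.70 V.
After T₂: V = 581.70 × 2182/172 = 7379.4 V.
After T₃: V = 7379.4 × 2349/1153 = 15034 V.
I_load = 15034/353000 = 0.042590 A, so P_out = 15034 × 0.042590 = 640.30 W.
All ideal ⇒ P_in = P_out, so I_supply = 640.30/415 = 1.54 A.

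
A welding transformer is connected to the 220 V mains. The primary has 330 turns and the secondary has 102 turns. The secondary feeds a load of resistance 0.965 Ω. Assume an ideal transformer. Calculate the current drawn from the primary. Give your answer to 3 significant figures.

V_s = V_p × N_s/N_p = 220 × 102/330 = 68.000 V.
I_s = V_s/R = 68.000/0.965 = 70.466 A.
For an ideal transformer I_p N_p = I_s N_s, so I_p = 70.466 × 102/330 = 21.8 A.

I_p ≈ 21.8 A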